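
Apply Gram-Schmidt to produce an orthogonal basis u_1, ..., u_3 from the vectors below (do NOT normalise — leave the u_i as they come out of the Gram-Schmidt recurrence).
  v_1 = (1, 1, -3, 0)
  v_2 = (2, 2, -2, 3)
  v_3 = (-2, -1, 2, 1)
Orthogonal basis:
  u_1 = (1, 1, -3, 0)
  u_2 = (12/11, 12/11, 8/11, 3)
  u_3 = (-169/131, -38/131, -69/131, 92/131)

Apply the Gram-Schmidt recurrence
  u_1 = v_1
  u_i = v_i − Σ_{j<i} ((v_i · u_j) / (u_j · u_j)) · u_j.

Step by step this gives:
  u_1 = (1, 1, -3, 0)
  u_2 = (12/11, 12/11, 8/11, 3)
  u_3 = (-169/131, -38/131, -69/131, 92/131)

Orthogonality check:
  u_2 · u_1 = 0 (should be 0)
  u_3 · u_1 = 0 (should be 0)
  u_3 · u_2 = 0 (should be 0)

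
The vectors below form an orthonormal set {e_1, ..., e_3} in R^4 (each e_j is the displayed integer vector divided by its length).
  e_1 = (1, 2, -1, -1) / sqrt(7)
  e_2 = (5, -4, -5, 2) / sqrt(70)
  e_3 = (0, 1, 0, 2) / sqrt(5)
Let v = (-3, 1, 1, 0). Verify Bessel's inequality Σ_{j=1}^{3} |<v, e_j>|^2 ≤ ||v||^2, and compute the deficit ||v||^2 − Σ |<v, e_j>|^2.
Σ |<v, e_j>|^2 = 9; ||v||^2 = 11; deficit = 2

Write each e_j = u_j / sqrt(<u_j, u_j>) where u_j is the displayed integer vector. Then <v, e_j> = <v, u_j> / sqrt(<u_j, u_j>), so |<v, e_j>|^2 = <v, u_j>^2 / <u_j, u_j>.
Coefficients: <v, e_1> = -2/sqrt(7), <v, e_2> = -24/sqrt(70), <v, e_3> = 1/sqrt(5).
Square and sum: Σ |<v, e_j>|^2 = 9.
Compute ||v||^2 = v·v = 11.
Deficit = 11 − 9 = 2 ≥ 0, confirming Bessel's inequality. (The deficit equals ||v − Σ <v,e_j> e_j||^2, the squared distance from v to span{e_j}.)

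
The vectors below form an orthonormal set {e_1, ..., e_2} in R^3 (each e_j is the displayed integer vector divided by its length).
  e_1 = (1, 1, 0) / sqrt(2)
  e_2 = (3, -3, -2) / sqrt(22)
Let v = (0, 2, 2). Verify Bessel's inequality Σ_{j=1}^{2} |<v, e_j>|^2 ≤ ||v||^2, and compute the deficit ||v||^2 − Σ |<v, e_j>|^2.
Σ |<v, e_j>|^2 = 72/11; ||v||^2 = 8; deficit = 16/11

Write each e_j = u_j / sqrt(<u_j, u_j>) where u_j is the displayed integer vector. Then <v, e_j> = <v, u_j> / sqrt(<u_j, u_j>), so |<v, e_j>|^2 = <v, u_j>^2 / <u_j, u_j>.
Coefficients: <v, e_1> = 2/sqrt(2), <v, e_2> = -10/sqrt(22).
Square and sum: Σ |<v, e_j>|^2 = 72/11.
Compute ||v||^2 = v·v = 8.
Deficit = 8 − 72/11 = 16/11 ≥ 0, confirming Bessel's inequality. (The deficit equals ||v − Σ <v,e_j> e_j||^2, the squared distance from v to span{e_j}.)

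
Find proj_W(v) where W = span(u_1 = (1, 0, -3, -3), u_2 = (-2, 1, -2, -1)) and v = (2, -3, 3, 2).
proj_W(v) = (121/47, -194/141, 463/141, 269/141)

Set up U = [u_1 | ... | u_2] ∈ R^(4×2). The projector onto W = col(U) is P = U (U^T U)^(-1) U^T.
Compute U^T U =
  [19, 7]
  [7, 10],
and U^T v = (-13, -15).
Solve U^T U · c = U^T v for the coefficients: c = (-25/141, -194/141). The projection is proj_W(v) = U c.
Check: (v - proj_W(v)) · u_1 = 0  (should be 0).
Check: (v - proj_W(v)) · u_2 = 0  (should be 0).
Result: proj_W(v) = (121/47, -194/141, 463/141, 269/141).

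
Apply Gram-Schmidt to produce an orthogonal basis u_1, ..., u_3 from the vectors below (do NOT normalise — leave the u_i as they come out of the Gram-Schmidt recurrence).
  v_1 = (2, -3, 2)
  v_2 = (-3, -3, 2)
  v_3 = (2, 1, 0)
Orthogonal basis:
  u_1 = (2, -3, 2)
  u_2 = (-65/17, -30/17, 20/17)
  u_3 = (0, 4/13, 6/13)

Apply the Gram-Schmidt recurrence
  u_1 = v_1
  u_i = v_i − Σ_{j<i} ((v_i · u_j) / (u_j · u_j)) · u_j.

Step by step this gives:
  u_1 = (2, -3, 2)
  u_2 = (-65/17, -30/17, 20/17)
  u_3 = (0, 4/13, 6/13)

Orthogonality check:
  u_2 · u_1 = 0 (should be 0)
  u_3 · u_1 = 0 (should be 0)
  u_3 · u_2 = 0 (should be 0)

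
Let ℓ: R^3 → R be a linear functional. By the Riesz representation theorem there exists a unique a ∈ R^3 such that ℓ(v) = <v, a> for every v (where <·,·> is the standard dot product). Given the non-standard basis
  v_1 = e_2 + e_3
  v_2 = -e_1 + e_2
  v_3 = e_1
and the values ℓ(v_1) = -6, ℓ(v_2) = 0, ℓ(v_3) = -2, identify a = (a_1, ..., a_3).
a = (-2, -2, -4)

Write a = (a_1, ..., a_3) in the standard basis. For each basis vector v_i, ℓ(v_i) = <v_i, a> is a linear equation in the a_j's. Collect the n equations into a matrix system V a = ℓ, where row i of V is v_i (expressed in the standard basis). Since V is invertible (lower-triangular with 1s on the diagonal, up to permutation), solve by back-substitution:
  V =
[[0, 1, 1],
 [-1, 1, 0],
 [1, 0, 0]]
  V a = (-6, 0, -2)
Solving gives a = (-2, -2, -4).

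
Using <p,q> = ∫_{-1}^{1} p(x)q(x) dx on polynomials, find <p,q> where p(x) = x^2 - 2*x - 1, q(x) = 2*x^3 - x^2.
<p,q> = -4/3

Expand the product: p(x)·q(x) = 2*x^5 - 5*x^4 + x^2.
∫_{-1}^{1} of each monomial x^k gives [2/(k+1) if k even, 0 if k odd]. Integrating term-by-term (or equivalently evaluating the antiderivative F(x) = x^6/3 - x^5 + x^3/3 at the endpoints):
  F(1) − F(−1) = -1/3 − (1) = -4/3.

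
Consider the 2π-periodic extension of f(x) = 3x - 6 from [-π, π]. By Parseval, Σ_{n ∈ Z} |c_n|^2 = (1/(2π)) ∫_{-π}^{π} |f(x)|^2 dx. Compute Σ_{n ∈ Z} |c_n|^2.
Σ |c_n|^2 = 3π^2 + 36

Expand and integrate term by term over [-π, π]:
  ∫ (3x)^2 dx = 9·(2π^3/3); ∫ 2·3·(-6)·x dx = 0 (odd integrand); ∫ (-6)^2 dx = 36·2π.
So (1/(2π)) ∫_{-π}^{π} (3x - 6)^2 dx = 9π^2/3 + 36 = 3π^2 + 36.
Parseval ⇒ Σ |c_n|^2 = 3π^2 + 36.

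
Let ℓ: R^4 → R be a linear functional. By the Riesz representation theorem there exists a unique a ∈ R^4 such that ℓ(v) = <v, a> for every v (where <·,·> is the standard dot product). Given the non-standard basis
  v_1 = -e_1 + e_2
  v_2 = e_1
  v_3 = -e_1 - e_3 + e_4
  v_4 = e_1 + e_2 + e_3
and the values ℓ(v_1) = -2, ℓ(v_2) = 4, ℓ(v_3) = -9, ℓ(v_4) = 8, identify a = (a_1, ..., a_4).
a = (4, 2, 2, -3)

Write a = (a_1, ..., a_4) in the standard basis. For each basis vector v_i, ℓ(v_i) = <v_i, a> is a linear equation in the a_j's. Collect the n equations into a matrix system V a = ℓ, where row i of V is v_i (expressed in the standard basis). Since V is invertible (lower-triangular with 1s on the diagonal, up to permutation), solve by back-substitution:
  V =
[[-1, 1, 0, 0],
 [1, 0, 0, 0],
 [-1, 0, -1, 1],
 [1, 1, 1, 0]]
  V a = (-2, 4, -9, 8)
Solving gives a = (4, 2, 2, -3).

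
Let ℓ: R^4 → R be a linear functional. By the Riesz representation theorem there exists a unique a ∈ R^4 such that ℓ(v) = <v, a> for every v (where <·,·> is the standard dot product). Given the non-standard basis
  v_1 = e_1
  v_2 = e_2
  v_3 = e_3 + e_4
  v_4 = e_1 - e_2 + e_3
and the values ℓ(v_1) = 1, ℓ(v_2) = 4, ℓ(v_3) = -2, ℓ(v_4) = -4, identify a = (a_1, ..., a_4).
a = (1, 4, -1, -1)

Write a = (a_1, ..., a_4) in the standard basis. For each basis vector v_i, ℓ(v_i) = <v_i, a> is a linear equation in the a_j's. Collect the n equations into a matrix system V a = ℓ, where row i of V is v_i (expressed in the standard basis). Since V is invertible (lower-triangular with 1s on the diagonal, up to permutation), solve by back-substitution:
  V =
[[1, 0, 0, 0],
 [0, 1, 0, 0],
 [0, 0, 1, 1],
 [1, -1, 1, 0]]
  V a = (1, 4, -2, -4)
Solving gives a = (1, 4, -1, -1).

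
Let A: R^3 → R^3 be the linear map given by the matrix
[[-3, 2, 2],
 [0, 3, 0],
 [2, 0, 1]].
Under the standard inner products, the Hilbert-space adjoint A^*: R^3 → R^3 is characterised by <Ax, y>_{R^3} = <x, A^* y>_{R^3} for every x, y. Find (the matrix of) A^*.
A^* = A^T =
[[-3, 0, 2],
 [2, 3, 0],
 [2, 0, 1]]

For real matrices with standard dot products, the defining identity <Ax, y> = <x, A^* y> gives (Ax)^T y = x^T (A^*) y, i.e. x^T A^T y = x^T (A^*) y. Since this holds for all x, y, we must have A^* = A^T. Therefore
A^* =
[[-3, 0, 2],
 [2, 3, 0],
 [2, 0, 1]].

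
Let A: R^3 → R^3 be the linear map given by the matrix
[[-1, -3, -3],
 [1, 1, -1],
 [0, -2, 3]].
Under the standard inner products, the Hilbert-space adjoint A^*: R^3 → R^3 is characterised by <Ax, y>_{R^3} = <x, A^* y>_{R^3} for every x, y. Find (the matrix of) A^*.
A^* = A^T =
[[-1, 1, 0],
 [-3, 1, -2],
 [-3, -1, 3]]

For real matrices with standard dot products, the defining identity <Ax, y> = <x, A^* y> gives (Ax)^T y = x^T (A^*) y, i.e. x^T A^T y = x^T (A^*) y. Since this holds for all x, y, we must have A^* = A^T. Therefore
A^* =
[[-1, 1, 0],
 [-3, 1, -2],
 [-3, -1, 3]].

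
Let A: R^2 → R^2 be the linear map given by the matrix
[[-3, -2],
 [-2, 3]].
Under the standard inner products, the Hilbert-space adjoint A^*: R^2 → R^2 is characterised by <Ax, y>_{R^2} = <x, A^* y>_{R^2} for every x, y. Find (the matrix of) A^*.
A^* = A^T =
[[-3, -2],
 [-2, 3]]

For real matrices with standard dot products, the defining identity <Ax, y> = <x, A^* y> gives (Ax)^T y = x^T (A^*) y, i.e. x^T A^T y = x^T (A^*) y. Since this holds for all x, y, we must have A^* = A^T. Therefore
A^* =
[[-3, -2],
 [-2, 3]].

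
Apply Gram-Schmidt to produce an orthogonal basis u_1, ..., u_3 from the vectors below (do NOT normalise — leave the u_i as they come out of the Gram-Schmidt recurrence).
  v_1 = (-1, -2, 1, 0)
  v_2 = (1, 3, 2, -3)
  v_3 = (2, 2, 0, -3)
Orthogonal basis:
  u_1 = (-1, -2, 1, 0)
  u_2 = (1/6, 4/3, 17/6, -3)
  u_3 = (101/113, -96/113, -91/113, -123/113)

Apply the Gram-Schmidt recurrence
  u_1 = v_1
  u_i = v_i − Σ_{j<i} ((v_i · u_j) / (u_j · u_j)) · u_j.

Step by step this gives:
  u_1 = (-1, -2, 1, 0)
  u_2 = (1/6, 4/3, 17/6, -3)
  u_3 = (101/113, -96/113, -91/113, -123/113)

Orthogonality check:
  u_2 · u_1 = 0 (should be 0)
  u_3 · u_1 = 0 (should be 0)
  u_3 · u_2 = 0 (should be 0)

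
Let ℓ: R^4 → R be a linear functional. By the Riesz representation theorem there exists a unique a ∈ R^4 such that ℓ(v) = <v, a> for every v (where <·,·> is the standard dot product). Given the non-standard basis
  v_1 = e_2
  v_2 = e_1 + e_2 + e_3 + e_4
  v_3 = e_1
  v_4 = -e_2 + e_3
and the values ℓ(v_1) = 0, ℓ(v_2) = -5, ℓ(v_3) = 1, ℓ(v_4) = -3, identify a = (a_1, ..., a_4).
a = (1, 0, -3, -3)

Write a = (a_1, ..., a_4) in the standard basis. For each basis vector v_i, ℓ(v_i) = <v_i, a> is a linear equation in the a_j's. Collect the n equations into a matrix system V a = ℓ, where row i of V is v_i (expressed in the standard basis). Since V is invertible (lower-triangular with 1s on the diagonal, up to permutation), solve by back-substitution:
  V =
[[0, 1, 0, 0],
 [1, 1, 1, 1],
 [1, 0, 0, 0],
 [0, -1, 1, 0]]
  V a = (0, -5, 1, -3)
Solving gives a = (1, 0, -3, -3).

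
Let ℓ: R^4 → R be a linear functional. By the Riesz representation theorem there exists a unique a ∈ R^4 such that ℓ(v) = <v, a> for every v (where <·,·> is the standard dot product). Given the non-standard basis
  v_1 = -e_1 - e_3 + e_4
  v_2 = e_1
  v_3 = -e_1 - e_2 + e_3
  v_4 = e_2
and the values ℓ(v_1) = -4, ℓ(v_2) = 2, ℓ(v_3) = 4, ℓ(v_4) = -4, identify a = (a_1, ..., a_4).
a = (2, -4, 2, 0)

Write a = (a_1, ..., a_4) in the standard basis. For each basis vector v_i, ℓ(v_i) = <v_i, a> is a linear equation in the a_j's. Collect the n equations into a matrix system V a = ℓ, where row i of V is v_i (expressed in the standard basis). Since V is invertible (lower-triangular with 1s on the diagonal, up to permutation), solve by back-substitution:
  V =
[[-1, 0, -1, 1],
 [1, 0, 0, 0],
 [-1, -1, 1, 0],
 [0, 1, 0, 0]]
  V a = (-4, 2, 4, -4)
Solving gives a = (2, -4, 2, 0).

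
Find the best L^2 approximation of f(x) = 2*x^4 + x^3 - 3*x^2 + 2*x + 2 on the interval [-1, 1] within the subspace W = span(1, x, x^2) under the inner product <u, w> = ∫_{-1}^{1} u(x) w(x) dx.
g(x) = -9*x^2/7 + 13*x/5 + 64/35

The best approximation g ∈ W is the orthogonal projection of f onto W. Writing g = a_0 + a_1 x + a_2 x^2, the coefficients solve the normal equations G · a = b where
  G_{ij} = <φ_i, φ_j> and b_i = <f, φ_i>, with φ_0 = 1, φ_1 = x, φ_2 = x^2.
G =
  [2, 0, 2/3]
  [0, 2/3, 0]
  [2/3, 0, 2/5],
b = (14/5, 26/15, 74/105).
Solving gives a_0 = 64/35, a_1 = 13/5, a_2 = -9/7, so
  g(x) = -9*x^2/7 + 13*x/5 + 64/35.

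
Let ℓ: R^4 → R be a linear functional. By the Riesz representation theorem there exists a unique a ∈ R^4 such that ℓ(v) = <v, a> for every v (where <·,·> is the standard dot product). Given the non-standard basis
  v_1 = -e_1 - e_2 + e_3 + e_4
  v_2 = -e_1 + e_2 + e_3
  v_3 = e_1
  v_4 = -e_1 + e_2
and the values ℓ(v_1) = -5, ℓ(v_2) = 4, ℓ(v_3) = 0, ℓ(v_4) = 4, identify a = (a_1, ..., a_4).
a = (0, 4, 0, -1)

Write a = (a_1, ..., a_4) in the standard basis. For each basis vector v_i, ℓ(v_i) = <v_i, a> is a linear equation in the a_j's. Collect the n equations into a matrix system V a = ℓ, where row i of V is v_i (expressed in the standard basis). Since V is invertible (lower-triangular with 1s on the diagonal, up to permutation), solve by back-substitution:
  V =
[[-1, -1, 1, 1],
 [-1, 1, 1, 0],
 [1, 0, 0, 0],
 [-1, 1, 0, 0]]
  V a = (-5, 4, 0, 4)
Solving gives a = (0, 4, 0, -1).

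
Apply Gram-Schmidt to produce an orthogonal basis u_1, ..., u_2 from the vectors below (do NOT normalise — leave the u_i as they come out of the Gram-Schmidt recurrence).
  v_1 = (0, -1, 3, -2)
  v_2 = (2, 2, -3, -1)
Orthogonal basis:
  u_1 = (0, -1, 3, -2)
  u_2 = (2, 19/14, -15/14, -16/7)

Apply the Gram-Schmidt recurrence
  u_1 = v_1
  u_i = v_i − Σ_{j<i} ((v_i · u_j) / (u_j · u_j)) · u_j.

Step by step this gives:
  u_1 = (0, -1, 3, -2)
  u_2 = (2, 19/14, -15/14, -16/7)

Orthogonality check:
  u_2 · u_1 = 0 (should be 0)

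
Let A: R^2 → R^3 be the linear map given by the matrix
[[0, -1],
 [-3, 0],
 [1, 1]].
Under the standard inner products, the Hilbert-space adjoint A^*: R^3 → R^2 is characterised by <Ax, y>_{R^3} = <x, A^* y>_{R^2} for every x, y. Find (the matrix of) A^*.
A^* = A^T =
[[0, -3, 1],
 [-1, 0, 1]]

For real matrices with standard dot products, the defining identity <Ax, y> = <x, A^* y> gives (Ax)^T y = x^T (A^*) y, i.e. x^T A^T y = x^T (A^*) y. Since this holds for all x, y, we must have A^* = A^T. Therefore
A^* =
[[0, -3, 1],
 [-1, 0, 1]].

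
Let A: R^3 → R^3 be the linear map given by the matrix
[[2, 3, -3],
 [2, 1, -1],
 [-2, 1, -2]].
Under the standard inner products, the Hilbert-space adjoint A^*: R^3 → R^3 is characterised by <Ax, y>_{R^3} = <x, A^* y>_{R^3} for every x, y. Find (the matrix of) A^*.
A^* = A^T =
[[2, 2, -2],
 [3, 1, 1],
 [-3, -1, -2]]

For real matrices with standard dot products, the defining identity <Ax, y> = <x, A^* y> gives (Ax)^T y = x^T (A^*) y, i.e. x^T A^T y = x^T (A^*) y. Since this holds for all x, y, we must have A^* = A^T. Therefore
A^* =
[[2, 2, -2],
 [3, 1, 1],
 [-3, -1, -2]].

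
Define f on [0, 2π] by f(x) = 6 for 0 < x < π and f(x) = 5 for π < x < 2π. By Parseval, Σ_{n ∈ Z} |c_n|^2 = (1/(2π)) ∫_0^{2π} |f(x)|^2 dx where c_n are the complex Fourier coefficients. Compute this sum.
Σ |c_n|^2 = 61/2

Parseval equates the L^2 energy of f (normalised by 1/(2π)) with the ℓ^2 sum of its Fourier coefficients: (1/(2π)) ∫_0^{2π} |f|^2 = Σ |c_n|^2.
Compute the left side: (1/(2π)) [∫_0^π 6^2 dx + ∫_π^{2π} 5^2 dx] = (1/(2π)) · (36π + 25π) = (36 + 25)/2 = 61/2.
So Σ_{n ∈ Z} |c_n|^2 = 61/2.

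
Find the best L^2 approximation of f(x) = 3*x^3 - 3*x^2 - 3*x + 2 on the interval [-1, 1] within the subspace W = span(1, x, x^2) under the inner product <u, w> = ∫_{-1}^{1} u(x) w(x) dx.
g(x) = -3*x^2 - 6*x/5 + 2

The best approximation g ∈ W is the orthogonal projection of f onto W. Writing g = a_0 + a_1 x + a_2 x^2, the coefficients solve the normal equations G · a = b where
  G_{ij} = <φ_i, φ_j> and b_i = <f, φ_i>, with φ_0 = 1, φ_1 = x, φ_2 = x^2.
G =
  [2, 0, 2/3]
  [0, 2/3, 0]
  [2/3, 0, 2/5],
b = (2, -4/5, 2/15).
Solving gives a_0 = 2, a_1 = -6/5, a_2 = -3, so
  g(x) = -3*x^2 - 6*x/5 + 2.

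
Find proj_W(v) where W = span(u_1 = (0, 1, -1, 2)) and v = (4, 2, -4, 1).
proj_W(v) = (0, 4/3, -4/3, 8/3)

Set up U = [u_1 | ... | u_1] ∈ R^(4×1). The projector onto W = col(U) is P = U (U^T U)^(-1) U^T.
Compute U^T U =
  [6],
and U^T v = (8).
Solve U^T U · c = U^T v for the coefficients: c = (4/3). The projection is proj_W(v) = U c.
Check: (v - proj_W(v)) · u_1 = 0  (should be 0).
Result: proj_W(v) = (0, 4/3, -4/3, 8/3).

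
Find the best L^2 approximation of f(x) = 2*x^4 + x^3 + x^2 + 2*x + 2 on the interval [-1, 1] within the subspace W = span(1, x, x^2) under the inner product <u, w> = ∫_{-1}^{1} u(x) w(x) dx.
g(x) = 19*x^2/7 + 13*x/5 + 64/35

The best approximation g ∈ W is the orthogonal projection of f onto W. Writing g = a_0 + a_1 x + a_2 x^2, the coefficients solve the normal equations G · a = b where
  G_{ij} = <φ_i, φ_j> and b_i = <f, φ_i>, with φ_0 = 1, φ_1 = x, φ_2 = x^2.
G =
  [2, 0, 2/3]
  [0, 2/3, 0]
  [2/3, 0, 2/5],
b = (82/15, 26/15, 242/105).
Solving gives a_0 = 64/35, a_1 = 13/5, a_2 = 19/7, so
  g(x) = 19*x^2/7 + 13*x/5 + 64/35.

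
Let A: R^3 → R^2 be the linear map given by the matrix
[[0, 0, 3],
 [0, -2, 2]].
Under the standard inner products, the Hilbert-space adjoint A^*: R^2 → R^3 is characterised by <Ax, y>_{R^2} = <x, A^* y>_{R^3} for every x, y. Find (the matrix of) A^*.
A^* = A^T =
[[0, 0],
 [0, -2],
 [3, 2]]

For real matrices with standard dot products, the defining identity <Ax, y> = <x, A^* y> gives (Ax)^T y = x^T (A^*) y, i.e. x^T A^T y = x^T (A^*) y. Since this holds for all x, y, we must have A^* = A^T. Therefore
A^* =
[[0, 0],
 [0, -2],
 [3, 2]].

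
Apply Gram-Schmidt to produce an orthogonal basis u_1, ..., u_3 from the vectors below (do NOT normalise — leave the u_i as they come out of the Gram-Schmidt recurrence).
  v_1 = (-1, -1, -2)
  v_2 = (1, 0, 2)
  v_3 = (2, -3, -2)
Orthogonal basis:
  u_1 = (-1, -1, -2)
  u_2 = (1/6, -5/6, 1/3)
  u_3 = (12/5, 0, -6/5)

Apply the Gram-Schmidt recurrence
  u_1 = v_1
  u_i = v_i − Σ_{j<i} ((v_i · u_j) / (u_j · u_j)) · u_j.

Step by step this gives:
  u_1 = (-1, -1, -2)
  u_2 = (1/6, -5/6, 1/3)
  u_3 = (12/5, 0, -6/5)

Orthogonality check:
  u_2 · u_1 = 0 (should be 0)
  u_3 · u_1 = 0 (should be 0)
  u_3 · u_2 = 0 (should be 0)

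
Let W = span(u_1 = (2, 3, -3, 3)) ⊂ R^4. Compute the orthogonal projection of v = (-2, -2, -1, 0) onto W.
proj_W(v) = (-14/31, -21/31, 21/31, -21/31)

Set up U = [u_1 | ... | u_1] ∈ R^(4×1). The projector onto W = col(U) is P = U (U^T U)^(-1) U^T.
Compute U^T U =
  [31],
and U^T v = (-7).
Solve U^T U · c = U^T v for the coefficients: c = (-7/31). The projection is proj_W(v) = U c.
Check: (v - proj_W(v)) · u_1 = 0  (should be 0).
Result: proj_W(v) = (-14/31, -21/31, 21/31, -21/31).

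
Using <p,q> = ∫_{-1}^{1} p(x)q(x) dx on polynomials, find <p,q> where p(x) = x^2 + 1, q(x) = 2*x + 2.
<p,q> = 16/3

Expand the product: p(x)·q(x) = 2*x^3 + 2*x^2 + 2*x + 2.
∫_{-1}^{1} of each monomial x^k gives [2/(k+1) if k even, 0 if k odd]. Integrating term-by-term (or equivalently evaluating the antiderivative F(x) = x^4/2 + 2*x^3/3 + x^2 + 2*x at the endpoints):
  F(1) − F(−1) = 25/6 − (-7/6) = 16/3.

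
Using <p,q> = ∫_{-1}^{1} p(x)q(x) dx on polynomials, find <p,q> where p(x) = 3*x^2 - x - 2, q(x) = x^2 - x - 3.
<p,q> = 98/15

Expand the product: p(x)·q(x) = 3*x^4 - 4*x^3 - 10*x^2 + 5*x + 6.
∫_{-1}^{1} of each monomial x^k gives [2/(k+1) if k even, 0 if k odd]. Integrating term-by-term (or equivalently evaluating the antiderivative F(x) = 3*x^5/5 - x^4 - 10*x^3/3 + 5*x^2/2 + 6*x at the endpoints):
  F(1) − F(−1) = 143/30 − (-53/30) = 98/15.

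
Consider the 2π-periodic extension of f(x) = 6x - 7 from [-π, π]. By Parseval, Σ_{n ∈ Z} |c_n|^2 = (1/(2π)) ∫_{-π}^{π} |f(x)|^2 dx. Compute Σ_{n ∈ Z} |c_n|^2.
Σ |c_n|^2 = 12π^2 + 49

Expand and integrate term by term over [-π, π]:
  ∫ (6x)^2 dx = 36·(2π^3/3); ∫ 2·6·(-7)·x dx = 0 (odd integrand); ∫ (-7)^2 dx = 49·2π.
So (1/(2π)) ∫_{-π}^{π} (6x - 7)^2 dx = 36π^2/3 + 49 = 12π^2 + 49.
Parseval ⇒ Σ |c_n|^2 = 12π^2 + 49.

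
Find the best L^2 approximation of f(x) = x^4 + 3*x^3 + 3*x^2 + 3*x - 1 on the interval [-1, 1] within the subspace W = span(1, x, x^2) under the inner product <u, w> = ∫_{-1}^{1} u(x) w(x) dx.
g(x) = 27*x^2/7 + 24*x/5 - 38/35

The best approximation g ∈ W is the orthogonal projection of f onto W. Writing g = a_0 + a_1 x + a_2 x^2, the coefficients solve the normal equations G · a = b where
  G_{ij} = <φ_i, φ_j> and b_i = <f, φ_i>, with φ_0 = 1, φ_1 = x, φ_2 = x^2.
G =
  [2, 0, 2/3]
  [0, 2/3, 0]
  [2/3, 0, 2/5],
b = (2/5, 16/5, 86/105).
Solving gives a_0 = -38/35, a_1 = 24/5, a_2 = 27/7, so
  g(x) = 27*x^2/7 + 24*x/5 - 38/35.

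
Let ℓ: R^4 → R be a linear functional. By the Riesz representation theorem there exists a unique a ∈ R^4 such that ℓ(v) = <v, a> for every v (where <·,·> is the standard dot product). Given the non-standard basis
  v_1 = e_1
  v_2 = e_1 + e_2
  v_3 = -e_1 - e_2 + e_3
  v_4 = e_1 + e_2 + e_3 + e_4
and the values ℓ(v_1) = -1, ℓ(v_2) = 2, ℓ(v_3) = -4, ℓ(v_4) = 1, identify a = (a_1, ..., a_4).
a = (-1, 3, -2, 1)

Write a = (a_1, ..., a_4) in the standard basis. For each basis vector v_i, ℓ(v_i) = <v_i, a> is a linear equation in the a_j's. Collect the n equations into a matrix system V a = ℓ, where row i of V is v_i (expressed in the standard basis). Since V is invertible (lower-triangular with 1s on the diagonal, up to permutation), solve by back-substitution:
  V =
[[1, 0, 0, 0],
 [1, 1, 0, 0],
 [-1, -1, 1, 0],
 [1, 1, 1, 1]]
  V a = (-1, 2, -4, 1)
Solving gives a = (-1, 3, -2, 1).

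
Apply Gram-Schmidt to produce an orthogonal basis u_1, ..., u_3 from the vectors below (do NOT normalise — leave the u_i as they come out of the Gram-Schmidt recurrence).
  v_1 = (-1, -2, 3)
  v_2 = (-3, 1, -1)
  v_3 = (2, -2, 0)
Orthogonal basis:
  u_1 = (-1, -2, 3)
  u_2 = (-22/7, 5/7, -4/7)
  u_3 = (-3/25, -6/5, -21/25)

Apply the Gram-Schmidt recurrence
  u_1 = v_1
  u_i = v_i − Σ_{j<i} ((v_i · u_j) / (u_j · u_j)) · u_j.

Step by step this gives:
  u_1 = (-1, -2, 3)
  u_2 = (-22/7, 5/7, -4/7)
  u_3 = (-3/25, -6/5, -21/25)

Orthogonality check:
  u_2 · u_1 = 0 (should be 0)
  u_3 · u_1 = 0 (should be 0)
  u_3 · u_2 = 0 (should be 0)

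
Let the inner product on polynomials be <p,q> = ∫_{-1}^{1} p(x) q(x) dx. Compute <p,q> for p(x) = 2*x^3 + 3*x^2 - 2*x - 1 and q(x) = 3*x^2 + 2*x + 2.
<p,q> = 8/15

Expand the product: p(x)·q(x) = 6*x^5 + 13*x^4 + 4*x^3 - x^2 - 6*x - 2.
∫_{-1}^{1} of each monomial x^k gives [2/(k+1) if k even, 0 if k odd]. Integrating term-by-term (or equivalently evaluating the antiderivative F(x) = x^6 + 13*x^5/5 + x^4 - x^3/3 - 3*x^2 - 2*x at the endpoints):
  F(1) − F(−1) = -11/15 − (-19/15) = 8/15.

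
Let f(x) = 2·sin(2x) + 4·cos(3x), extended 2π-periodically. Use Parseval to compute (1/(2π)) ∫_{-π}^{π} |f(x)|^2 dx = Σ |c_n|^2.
Σ |c_n|^2 = 10

Expand |f|^2 and use orthogonality of {sin(nx), cos(mx)} on [-π, π]:
  ∫_{-π}^{π} sin(nx)^2 dx = π, ∫ cos(mx)^2 dx = π, and cross terms integrate to 0.
So ∫_{-π}^{π} f(x)^2 dx = 2^2 · π + 4^2 · π = (4 + 16)π.
Divide by 2π: (4 + 16)/2 = 10.
By Parseval, this equals Σ |c_n|^2.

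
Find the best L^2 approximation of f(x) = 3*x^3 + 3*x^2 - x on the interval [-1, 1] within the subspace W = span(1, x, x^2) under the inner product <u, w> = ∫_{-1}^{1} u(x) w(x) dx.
g(x) = 3*x^2 + 4*x/5

The best approximation g ∈ W is the orthogonal projection of f onto W. Writing g = a_0 + a_1 x + a_2 x^2, the coefficients solve the normal equations G · a = b where
  G_{ij} = <φ_i, φ_j> and b_i = <f, φ_i>, with φ_0 = 1, φ_1 = x, φ_2 = x^2.
G =
  [2, 0, 2/3]
  [0, 2/3, 0]
  [2/3, 0, 2/5],
b = (2, 8/15, 6/5).
Solving gives a_0 = 0, a_1 = 4/5, a_2 = 3, so
  g(x) = 3*x^2 + 4*x/5.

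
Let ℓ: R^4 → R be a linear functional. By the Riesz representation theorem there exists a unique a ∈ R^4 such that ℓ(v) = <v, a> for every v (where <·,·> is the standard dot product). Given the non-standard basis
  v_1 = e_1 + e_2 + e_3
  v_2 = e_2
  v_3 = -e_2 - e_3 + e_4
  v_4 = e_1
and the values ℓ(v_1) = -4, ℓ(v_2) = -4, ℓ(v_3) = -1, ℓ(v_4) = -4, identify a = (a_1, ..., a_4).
a = (-4, -4, 4, -1)

Write a = (a_1, ..., a_4) in the standard basis. For each basis vector v_i, ℓ(v_i) = <v_i, a> is a linear equation in the a_j's. Collect the n equations into a matrix system V a = ℓ, where row i of V is v_i (expressed in the standard basis). Since V is invertible (lower-triangular with 1s on the diagonal, up to permutation), solve by back-substitution:
  V =
[[1, 1, 1, 0],
 [0, 1, 0, 0],
 [0, -1, -1, 1],
 [1, 0, 0, 0]]
  V a = (-4, -4, -1, -4)
Solving gives a = (-4, -4, 4, -1).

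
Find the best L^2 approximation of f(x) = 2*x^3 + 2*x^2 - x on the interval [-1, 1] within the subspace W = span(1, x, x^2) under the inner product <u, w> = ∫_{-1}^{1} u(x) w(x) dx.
g(x) = 2*x^2 + x/5

The best approximation g ∈ W is the orthogonal projection of f onto W. Writing g = a_0 + a_1 x + a_2 x^2, the coefficients solve the normal equations G · a = b where
  G_{ij} = <φ_i, φ_j> and b_i = <f, φ_i>, with φ_0 = 1, φ_1 = x, φ_2 = x^2.
G =
  [2, 0, 2/3]
  [0, 2/3, 0]
  [2/3, 0, 2/5],
b = (4/3, 2/15, 4/5).
Solving gives a_0 = 0, a_1 = 1/5, a_2 = 2, so
  g(x) = 2*x^2 + x/5.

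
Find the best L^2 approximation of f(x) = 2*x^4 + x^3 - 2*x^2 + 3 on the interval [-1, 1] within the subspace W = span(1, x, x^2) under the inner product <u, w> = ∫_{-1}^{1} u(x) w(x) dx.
g(x) = -2*x^2/7 + 3*x/5 + 99/35

The best approximation g ∈ W is the orthogonal projection of f onto W. Writing g = a_0 + a_1 x + a_2 x^2, the coefficients solve the normal equations G · a = b where
  G_{ij} = <φ_i, φ_j> and b_i = <f, φ_i>, with φ_0 = 1, φ_1 = x, φ_2 = x^2.
G =
  [2, 0, 2/3]
  [0, 2/3, 0]
  [2/3, 0, 2/5],
b = (82/15, 2/5, 62/35).
Solving gives a_0 = 99/35, a_1 = 3/5, a_2 = -2/7, so
  g(x) = -2*x^2/7 + 3*x/5 + 99/35.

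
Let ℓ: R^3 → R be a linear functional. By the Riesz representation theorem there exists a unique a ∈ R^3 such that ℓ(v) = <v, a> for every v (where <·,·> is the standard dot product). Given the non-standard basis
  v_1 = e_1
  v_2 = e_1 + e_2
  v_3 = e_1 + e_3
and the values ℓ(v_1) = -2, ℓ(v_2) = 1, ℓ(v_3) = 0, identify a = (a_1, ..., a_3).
a = (-2, 3, 2)

Write a = (a_1, ..., a_3) in the standard basis. For each basis vector v_i, ℓ(v_i) = <v_i, a> is a linear equation in the a_j's. Collect the n equations into a matrix system V a = ℓ, where row i of V is v_i (expressed in the standard basis). Since V is invertible (lower-triangular with 1s on the diagonal, up to permutation), solve by back-substitution:
  V =
[[1, 0, 0],
 [1, 1, 0],
 [1, 0, 1]]
  V a = (-2, 1, 0)
Solving gives a = (-2, 3, 2).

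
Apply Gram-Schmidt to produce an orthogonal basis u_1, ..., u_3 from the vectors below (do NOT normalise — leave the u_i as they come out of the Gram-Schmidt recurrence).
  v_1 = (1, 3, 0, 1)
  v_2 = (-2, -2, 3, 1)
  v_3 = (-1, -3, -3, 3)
Orthogonal basis:
  u_1 = (1, 3, 0, 1)
  u_2 = (-15/11, -1/11, 3, 18/11)
  u_3 = (-91/149, -165/149, -366/149, 586/149)

Apply the Gram-Schmidt recurrence
  u_1 = v_1
  u_i = v_i − Σ_{j<i} ((v_i · u_j) / (u_j · u_j)) · u_j.

Step by step this gives:
  u_1 = (1, 3, 0, 1)
  u_2 = (-15/11, -1/11, 3, 18/11)
  u_3 = (-91/149, -165/149, -366/149, 586/149)

Orthogonality check:
  u_2 · u_1 = 0 (should be 0)
  u_3 · u_1 = 0 (should be 0)
  u_3 · u_2 = 0 (should be 0)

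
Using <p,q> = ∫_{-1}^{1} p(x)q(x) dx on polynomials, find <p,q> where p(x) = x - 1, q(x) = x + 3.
<p,q> = -16/3

Expand the product: p(x)·q(x) = x^2 + 2*x - 3.
∫_{-1}^{1} of each monomial x^k gives [2/(k+1) if k even, 0 if k odd]. Integrating term-by-term (or equivalently evaluating the antiderivative F(x) = x^3/3 + x^2 - 3*x at the endpoints):
  F(1) − F(−1) = -5/3 − (11/3) = -16/3.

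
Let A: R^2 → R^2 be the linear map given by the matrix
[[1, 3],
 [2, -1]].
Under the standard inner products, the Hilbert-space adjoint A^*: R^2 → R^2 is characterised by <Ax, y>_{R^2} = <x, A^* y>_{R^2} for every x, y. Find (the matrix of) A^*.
A^* = A^T =
[[1, 2],
 [3, -1]]

For real matrices with standard dot products, the defining identity <Ax, y> = <x, A^* y> gives (Ax)^T y = x^T (A^*) y, i.e. x^T A^T y = x^T (A^*) y. Since this holds for all x, y, we must have A^* = A^T. Therefore
A^* =
[[1, 2],
 [3, -1]].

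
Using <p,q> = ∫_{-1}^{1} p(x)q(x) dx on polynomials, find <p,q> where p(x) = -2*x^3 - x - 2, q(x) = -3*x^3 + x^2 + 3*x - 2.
<p,q> = 544/105

Expand the product: p(x)·q(x) = 6*x^6 - 2*x^5 - 3*x^4 + 9*x^3 - 5*x^2 - 4*x + 4.
∫_{-1}^{1} of each monomial x^k gives [2/(k+1) if k even, 0 if k odd]. Integrating term-by-term (or equivalently evaluating the antiderivative F(x) = 6*x^7/7 - x^6/3 - 3*x^5/5 + 9*x^4/4 - 5*x^3/3 - 2*x^2 + 4*x at the endpoints):
  F(1) − F(−1) = 351/140 − (-1123/420) = 544/105.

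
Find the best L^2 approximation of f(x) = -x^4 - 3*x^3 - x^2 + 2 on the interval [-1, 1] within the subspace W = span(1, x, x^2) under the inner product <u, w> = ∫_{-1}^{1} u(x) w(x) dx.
g(x) = -13*x^2/7 - 9*x/5 + 73/35

The best approximation g ∈ W is the orthogonal projection of f onto W. Writing g = a_0 + a_1 x + a_2 x^2, the coefficients solve the normal equations G · a = b where
  G_{ij} = <φ_i, φ_j> and b_i = <f, φ_i>, with φ_0 = 1, φ_1 = x, φ_2 = x^2.
G =
  [2, 0, 2/3]
  [0, 2/3, 0]
  [2/3, 0, 2/5],
b = (44/15, -6/5, 68/105).
Solving gives a_0 = 73/35, a_1 = -9/5, a_2 = -13/7, so
  g(x) = -13*x^2/7 - 9*x/5 + 73/35.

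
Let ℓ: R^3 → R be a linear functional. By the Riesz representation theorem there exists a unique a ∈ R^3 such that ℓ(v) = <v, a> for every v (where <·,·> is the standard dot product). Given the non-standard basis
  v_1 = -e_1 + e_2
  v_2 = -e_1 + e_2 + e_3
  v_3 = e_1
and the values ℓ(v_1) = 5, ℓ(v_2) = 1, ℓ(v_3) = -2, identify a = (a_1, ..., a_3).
a = (-2, 3, -4)

Write a = (a_1, ..., a_3) in the standard basis. For each basis vector v_i, ℓ(v_i) = <v_i, a> is a linear equation in the a_j's. Collect the n equations into a matrix system V a = ℓ, where row i of V is v_i (expressed in the standard basis). Since V is invertible (lower-triangular with 1s on the diagonal, up to permutation), solve by back-substitution:
  V =
[[-1, 1, 0],
 [-1, 1, 1],
 [1, 0, 0]]
  V a = (5, 1, -2)
Solving gives a = (-2, 3, -4).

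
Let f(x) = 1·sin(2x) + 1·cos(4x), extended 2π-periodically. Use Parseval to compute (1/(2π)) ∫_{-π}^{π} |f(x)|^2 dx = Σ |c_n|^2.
Σ |c_n|^2 = 1

Expand |f|^2 and use orthogonality of {sin(nx), cos(mx)} on [-π, π]:
  ∫_{-π}^{π} sin(nx)^2 dx = π, ∫ cos(mx)^2 dx = π, and cross terms integrate to 0.
So ∫_{-π}^{π} f(x)^2 dx = 1^2 · π + 1^2 · π = (1 + 1)π.
Divide by 2π: (1 + 1)/2 = 1.
By Parseval, this equals Σ |c_n|^2.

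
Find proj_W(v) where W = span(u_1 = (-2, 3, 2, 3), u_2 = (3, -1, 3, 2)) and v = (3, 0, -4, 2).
proj_W(v) = (524/589, -611/589, -224/589, -461/589)

Set up U = [u_1 | ... | u_2] ∈ R^(4×2). The projector onto W = col(U) is P = U (U^T U)^(-1) U^T.
Compute U^T U =
  [26, 3]
  [3, 23],
and U^T v = (-8, 1).
Solve U^T U · c = U^T v for the coefficients: c = (-187/589, 50/589). The projection is proj_W(v) = U c.
Check: (v - proj_W(v)) · u_1 = 0  (should be 0).
Check: (v - proj_W(v)) · u_2 = 0  (should be 0).
Result: proj_W(v) = (524/589, -611/589, -224/589, -461/589).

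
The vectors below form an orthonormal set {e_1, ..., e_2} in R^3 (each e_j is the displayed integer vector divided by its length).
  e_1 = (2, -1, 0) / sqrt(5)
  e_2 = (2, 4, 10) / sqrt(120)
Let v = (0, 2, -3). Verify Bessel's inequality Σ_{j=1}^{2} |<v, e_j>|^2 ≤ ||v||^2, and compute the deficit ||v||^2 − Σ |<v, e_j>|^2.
Σ |<v, e_j>|^2 = 29/6; ||v||^2 = 13; deficit = 49/6

Write each e_j = u_j / sqrt(<u_j, u_j>) where u_j is the displayed integer vector. Then <v, e_j> = <v, u_j> / sqrt(<u_j, u_j>), so |<v, e_j>|^2 = <v, u_j>^2 / <u_j, u_j>.
Coefficients: <v, e_1> = -2/sqrt(5), <v, e_2> = -22/sqrt(120).
Square and sum: Σ |<v, e_j>|^2 = 29/6.
Compute ||v||^2 = v·v = 13.
Deficit = 13 − 29/6 = 49/6 ≥ 0, confirming Bessel's inequality. (The deficit equals ||v − Σ <v,e_j> e_j||^2, the squared distance from v to span{e_j}.)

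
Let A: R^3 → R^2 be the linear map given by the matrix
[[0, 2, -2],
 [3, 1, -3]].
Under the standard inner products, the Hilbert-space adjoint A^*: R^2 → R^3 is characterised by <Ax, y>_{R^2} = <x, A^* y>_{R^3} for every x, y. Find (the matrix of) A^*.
A^* = A^T =
[[0, 3],
 [2, 1],
 [-2, -3]]

For real matrices with standard dot products, the defining identity <Ax, y> = <x, A^* y> gives (Ax)^T y = x^T (A^*) y, i.e. x^T A^T y = x^T (A^*) y. Since this holds for all x, y, we must have A^* = A^T. Therefore
A^* =
[[0, 3],
 [2, 1],
 [-2, -3]].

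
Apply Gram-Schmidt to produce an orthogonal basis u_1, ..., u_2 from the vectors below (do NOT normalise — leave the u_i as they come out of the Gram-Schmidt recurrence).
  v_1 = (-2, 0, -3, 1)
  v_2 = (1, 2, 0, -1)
Orthogonal basis:
  u_1 = (-2, 0, -3, 1)
  u_2 = (4/7, 2, -9/14, -11/14)

Apply the Gram-Schmidt recurrence
  u_1 = v_1
  u_i = v_i − Σ_{j<i} ((v_i · u_j) / (u_j · u_j)) · u_j.

Step by step this gives:
  u_1 = (-2, 0, -3, 1)
  u_2 = (4/7, 2, -9/14, -11/14)

Orthogonality check:
  u_2 · u_1 = 0 (should be 0)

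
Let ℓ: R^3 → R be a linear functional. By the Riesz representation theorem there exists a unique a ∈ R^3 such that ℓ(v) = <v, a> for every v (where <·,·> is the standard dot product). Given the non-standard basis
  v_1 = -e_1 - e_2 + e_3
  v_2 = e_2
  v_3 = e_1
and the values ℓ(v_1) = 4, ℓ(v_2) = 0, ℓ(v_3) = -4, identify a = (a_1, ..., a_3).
a = (-4, 0, 0)

Write a = (a_1, ..., a_3) in the standard basis. For each basis vector v_i, ℓ(v_i) = <v_i, a> is a linear equation in the a_j's. Collect the n equations into a matrix system V a = ℓ, where row i of V is v_i (expressed in the standard basis). Since V is invertible (lower-triangular with 1s on the diagonal, up to permutation), solve by back-substitution:
  V =
[[-1, -1, 1],
 [0, 1, 0],
 [1, 0, 0]]
  V a = (4, 0, -4)
Solving gives a = (-4, 0, 0).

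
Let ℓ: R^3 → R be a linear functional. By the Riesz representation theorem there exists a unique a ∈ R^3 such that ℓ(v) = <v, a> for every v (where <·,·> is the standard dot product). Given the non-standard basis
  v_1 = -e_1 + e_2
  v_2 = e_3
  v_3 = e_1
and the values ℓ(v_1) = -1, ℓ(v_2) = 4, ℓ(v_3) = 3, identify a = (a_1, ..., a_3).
a = (3, 2, 4)

Write a = (a_1, ..., a_3) in the standard basis. For each basis vector v_i, ℓ(v_i) = <v_i, a> is a linear equation in the a_j's. Collect the n equations into a matrix system V a = ℓ, where row i of V is v_i (expressed in the standard basis). Since V is invertible (lower-triangular with 1s on the diagonal, up to permutation), solve by back-substitution:
  V =
[[-1, 1, 0],
 [0, 0, 1],
 [1, 0, 0]]
  V a = (-1, 4, 3)
Solving gives a = (3, 2, 4).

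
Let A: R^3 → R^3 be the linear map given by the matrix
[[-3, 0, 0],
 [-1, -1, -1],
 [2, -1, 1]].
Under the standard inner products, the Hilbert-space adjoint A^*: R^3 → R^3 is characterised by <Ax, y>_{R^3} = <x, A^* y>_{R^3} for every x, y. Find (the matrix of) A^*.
A^* = A^T =
[[-3, -1, 2],
 [0, -1, -1],
 [0, -1, 1]]

For real matrices with standard dot products, the defining identity <Ax, y> = <x, A^* y> gives (Ax)^T y = x^T (A^*) y, i.e. x^T A^T y = x^T (A^*) y. Since this holds for all x, y, we must have A^* = A^T. Therefore
A^* =
[[-3, -1, 2],
 [0, -1, -1],
 [0, -1, 1]].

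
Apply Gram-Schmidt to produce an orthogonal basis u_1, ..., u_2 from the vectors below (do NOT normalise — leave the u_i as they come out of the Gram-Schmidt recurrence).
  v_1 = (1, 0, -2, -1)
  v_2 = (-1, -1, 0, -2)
Orthogonal basis:
  u_1 = (1, 0, -2, -1)
  u_2 = (-7/6, -1, 1/3, -11/6)

Apply the Gram-Schmidt recurrence
  u_1 = v_1
  u_i = v_i − Σ_{j<i} ((v_i · u_j) / (u_j · u_j)) · u_j.

Step by step this gives:
  u_1 = (1, 0, -2, -1)
  u_2 = (-7/6, -1, 1/3, -11/6)

Orthogonality check:
  u_2 · u_1 = 0 (should be 0)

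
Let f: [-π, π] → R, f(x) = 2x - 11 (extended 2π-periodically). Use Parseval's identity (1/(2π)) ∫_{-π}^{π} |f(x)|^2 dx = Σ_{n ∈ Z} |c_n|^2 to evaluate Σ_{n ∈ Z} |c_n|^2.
Σ |c_n|^2 = 4π^2/3 + 121

Expand and integrate term by term over [-π, π]:
  ∫ (2x)^2 dx = 4·(2π^3/3); ∫ 2·2·(-11)·x dx = 0 (odd integrand); ∫ (-11)^2 dx = 121·2π.
So (1/(2π)) ∫_{-π}^{π} (2x - 11)^2 dx = 4π^2/3 + 121 = 4π^2/3 + 121.
Parseval ⇒ Σ |c_n|^2 = 4π^2/3 + 121.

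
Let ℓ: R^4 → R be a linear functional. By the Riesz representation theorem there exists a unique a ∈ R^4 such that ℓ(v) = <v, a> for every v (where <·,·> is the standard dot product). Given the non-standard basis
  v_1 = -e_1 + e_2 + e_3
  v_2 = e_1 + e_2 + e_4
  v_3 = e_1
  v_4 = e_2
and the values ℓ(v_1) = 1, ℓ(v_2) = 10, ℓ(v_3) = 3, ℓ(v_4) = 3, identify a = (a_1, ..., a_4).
a = (3, 3, 1, 4)

Write a = (a_1, ..., a_4) in the standard basis. For each basis vector v_i, ℓ(v_i) = <v_i, a> is a linear equation in the a_j's. Collect the n equations into a matrix system V a = ℓ, where row i of V is v_i (expressed in the standard basis). Since V is invertible (lower-triangular with 1s on the diagonal, up to permutation), solve by back-substitution:
  V =
[[-1, 1, 1, 0],
 [1, 1, 0, 1],
 [1, 0, 0, 0],
 [0, 1, 0, 0]]
  V a = (1, 10, 3, 3)
Solving gives a = (3, 3, 1, 4).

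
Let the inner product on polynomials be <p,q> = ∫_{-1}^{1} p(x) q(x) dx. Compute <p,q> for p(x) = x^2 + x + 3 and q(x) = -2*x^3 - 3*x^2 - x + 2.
<p,q> = 14/3

Expand the product: p(x)·q(x) = -2*x^5 - 5*x^4 - 10*x^3 - 8*x^2 - x + 6.
∫_{-1}^{1} of each monomial x^k gives [2/(k+1) if k even, 0 if k odd]. Integrating term-by-term (or equivalently evaluating the antiderivative F(x) = -x^6/3 - x^5 - 5*x^4/2 - 8*x^3/3 - x^2/2 + 6*x at the endpoints):
  F(1) − F(−1) = -1 − (-17/3) = 14/3.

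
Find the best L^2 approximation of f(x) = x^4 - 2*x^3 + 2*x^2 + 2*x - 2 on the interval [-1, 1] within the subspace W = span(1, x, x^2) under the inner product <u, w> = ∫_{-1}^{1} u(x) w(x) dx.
g(x) = 20*x^2/7 + 4*x/5 - 73/35

The best approximation g ∈ W is the orthogonal projection of f onto W. Writing g = a_0 + a_1 x + a_2 x^2, the coefficients solve the normal equations G · a = b where
  G_{ij} = <φ_i, φ_j> and b_i = <f, φ_i>, with φ_0 = 1, φ_1 = x, φ_2 = x^2.
G =
  [2, 0, 2/3]
  [0, 2/3, 0]
  [2/3, 0, 2/5],
b = (-34/15, 8/15, -26/105).
Solving gives a_0 = -73/35, a_1 = 4/5, a_2 = 20/7, so
  g(x) = 20*x^2/7 + 4*x/5 - 73/35.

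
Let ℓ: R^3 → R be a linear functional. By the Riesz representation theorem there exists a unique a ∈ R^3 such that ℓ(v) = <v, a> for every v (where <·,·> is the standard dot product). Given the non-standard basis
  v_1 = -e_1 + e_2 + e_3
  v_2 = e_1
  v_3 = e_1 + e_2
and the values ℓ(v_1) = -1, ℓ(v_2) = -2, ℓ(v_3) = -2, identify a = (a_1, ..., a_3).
a = (-2, 0, -3)

Write a = (a_1, ..., a_3) in the standard basis. For each basis vector v_i, ℓ(v_i) = <v_i, a> is a linear equation in the a_j's. Collect the n equations into a matrix system V a = ℓ, where row i of V is v_i (expressed in the standard basis). Since V is invertible (lower-triangular with 1s on the diagonal, up to permutation), solve by back-substitution:
  V =
[[-1, 1, 1],
 [1, 0, 0],
 [1, 1, 0]]
  V a = (-1, -2, -2)
Solving gives a = (-2, 0, -3).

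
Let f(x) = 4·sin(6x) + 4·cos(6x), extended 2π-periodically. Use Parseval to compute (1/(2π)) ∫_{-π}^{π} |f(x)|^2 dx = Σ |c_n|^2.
Σ |c_n|^2 = 16

Expand |f|^2 and use orthogonality of {sin(nx), cos(mx)} on [-π, π]:
  ∫_{-π}^{π} sin(nx)^2 dx = π, ∫ cos(mx)^2 dx = π, and cross terms integrate to 0.
So ∫_{-π}^{π} f(x)^2 dx = 4^2 · π + 4^2 · π = (16 + 16)π.
Divide by 2π: (16 + 16)/2 = 16.
By Parseval, this equals Σ |c_n|^2.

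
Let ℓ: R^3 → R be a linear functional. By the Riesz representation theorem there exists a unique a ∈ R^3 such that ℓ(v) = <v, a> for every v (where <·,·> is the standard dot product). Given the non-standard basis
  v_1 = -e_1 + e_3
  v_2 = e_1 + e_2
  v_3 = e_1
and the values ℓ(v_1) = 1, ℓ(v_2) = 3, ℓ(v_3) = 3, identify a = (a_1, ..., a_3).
a = (3, 0, 4)

Write a = (a_1, ..., a_3) in the standard basis. For each basis vector v_i, ℓ(v_i) = <v_i, a> is a linear equation in the a_j's. Collect the n equations into a matrix system V a = ℓ, where row i of V is v_i (expressed in the standard basis). Since V is invertible (lower-triangular with 1s on the diagonal, up to permutation), solve by back-substitution:
  V =
[[-1, 0, 1],
 [1, 1, 0],
 [1, 0, 0]]
  V a = (1, 3, 3)
Solving gives a = (3, 0, 4).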